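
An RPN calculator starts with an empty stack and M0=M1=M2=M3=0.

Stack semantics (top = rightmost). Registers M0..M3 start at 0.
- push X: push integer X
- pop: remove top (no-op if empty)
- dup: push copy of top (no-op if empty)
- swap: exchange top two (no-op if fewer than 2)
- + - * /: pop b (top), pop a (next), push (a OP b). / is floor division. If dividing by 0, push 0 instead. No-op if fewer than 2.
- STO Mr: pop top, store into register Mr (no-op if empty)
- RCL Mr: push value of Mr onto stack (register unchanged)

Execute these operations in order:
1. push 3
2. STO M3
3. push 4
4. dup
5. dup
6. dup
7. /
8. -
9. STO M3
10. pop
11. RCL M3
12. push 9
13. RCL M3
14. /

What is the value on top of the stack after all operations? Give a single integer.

Answer: 3

Derivation:
After op 1 (push 3): stack=[3] mem=[0,0,0,0]
After op 2 (STO M3): stack=[empty] mem=[0,0,0,3]
After op 3 (push 4): stack=[4] mem=[0,0,0,3]
After op 4 (dup): stack=[4,4] mem=[0,0,0,3]
After op 5 (dup): stack=[4,4,4] mem=[0,0,0,3]
After op 6 (dup): stack=[4,4,4,4] mem=[0,0,0,3]
After op 7 (/): stack=[4,4,1] mem=[0,0,0,3]
After op 8 (-): stack=[4,3] mem=[0,0,0,3]
After op 9 (STO M3): stack=[4] mem=[0,0,0,3]
After op 10 (pop): stack=[empty] mem=[0,0,0,3]
After op 11 (RCL M3): stack=[3] mem=[0,0,0,3]
After op 12 (push 9): stack=[3,9] mem=[0,0,0,3]
After op 13 (RCL M3): stack=[3,9,3] mem=[0,0,0,3]
After op 14 (/): stack=[3,3] mem=[0,0,0,3]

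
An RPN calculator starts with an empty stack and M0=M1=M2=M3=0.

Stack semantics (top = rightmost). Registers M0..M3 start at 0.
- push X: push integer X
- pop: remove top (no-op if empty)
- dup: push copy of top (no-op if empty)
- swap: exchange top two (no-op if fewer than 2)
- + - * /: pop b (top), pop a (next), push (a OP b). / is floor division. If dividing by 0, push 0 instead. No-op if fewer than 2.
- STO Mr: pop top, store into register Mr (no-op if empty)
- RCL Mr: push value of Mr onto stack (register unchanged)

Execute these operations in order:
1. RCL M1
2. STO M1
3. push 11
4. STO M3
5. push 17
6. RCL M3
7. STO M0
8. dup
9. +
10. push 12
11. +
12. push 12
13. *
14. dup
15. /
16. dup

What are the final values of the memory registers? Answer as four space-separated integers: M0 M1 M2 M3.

Answer: 11 0 0 11

Derivation:
After op 1 (RCL M1): stack=[0] mem=[0,0,0,0]
After op 2 (STO M1): stack=[empty] mem=[0,0,0,0]
After op 3 (push 11): stack=[11] mem=[0,0,0,0]
After op 4 (STO M3): stack=[empty] mem=[0,0,0,11]
After op 5 (push 17): stack=[17] mem=[0,0,0,11]
After op 6 (RCL M3): stack=[17,11] mem=[0,0,0,11]
After op 7 (STO M0): stack=[17] mem=[11,0,0,11]
After op 8 (dup): stack=[17,17] mem=[11,0,0,11]
After op 9 (+): stack=[34] mem=[11,0,0,11]
After op 10 (push 12): stack=[34,12] mem=[11,0,0,11]
After op 11 (+): stack=[46] mem=[11,0,0,11]
After op 12 (push 12): stack=[46,12] mem=[11,0,0,11]
After op 13 (*): stack=[552] mem=[11,0,0,11]
After op 14 (dup): stack=[552,552] mem=[11,0,0,11]
After op 15 (/): stack=[1] mem=[11,0,0,11]
After op 16 (dup): stack=[1,1] mem=[11,0,0,11]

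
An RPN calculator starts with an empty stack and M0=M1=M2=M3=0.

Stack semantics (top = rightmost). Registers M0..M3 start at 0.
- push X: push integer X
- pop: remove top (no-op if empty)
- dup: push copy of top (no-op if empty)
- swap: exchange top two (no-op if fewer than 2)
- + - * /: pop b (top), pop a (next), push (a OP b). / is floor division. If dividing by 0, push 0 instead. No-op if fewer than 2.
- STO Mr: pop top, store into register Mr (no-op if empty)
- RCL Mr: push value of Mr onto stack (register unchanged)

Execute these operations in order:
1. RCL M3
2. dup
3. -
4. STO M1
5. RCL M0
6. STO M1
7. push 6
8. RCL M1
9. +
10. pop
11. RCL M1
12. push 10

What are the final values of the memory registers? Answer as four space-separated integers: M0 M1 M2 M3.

After op 1 (RCL M3): stack=[0] mem=[0,0,0,0]
After op 2 (dup): stack=[0,0] mem=[0,0,0,0]
After op 3 (-): stack=[0] mem=[0,0,0,0]
After op 4 (STO M1): stack=[empty] mem=[0,0,0,0]
After op 5 (RCL M0): stack=[0] mem=[0,0,0,0]
After op 6 (STO M1): stack=[empty] mem=[0,0,0,0]
After op 7 (push 6): stack=[6] mem=[0,0,0,0]
After op 8 (RCL M1): stack=[6,0] mem=[0,0,0,0]
After op 9 (+): stack=[6] mem=[0,0,0,0]
After op 10 (pop): stack=[empty] mem=[0,0,0,0]
After op 11 (RCL M1): stack=[0] mem=[0,0,0,0]
After op 12 (push 10): stack=[0,10] mem=[0,0,0,0]

Answer: 0 0 0 0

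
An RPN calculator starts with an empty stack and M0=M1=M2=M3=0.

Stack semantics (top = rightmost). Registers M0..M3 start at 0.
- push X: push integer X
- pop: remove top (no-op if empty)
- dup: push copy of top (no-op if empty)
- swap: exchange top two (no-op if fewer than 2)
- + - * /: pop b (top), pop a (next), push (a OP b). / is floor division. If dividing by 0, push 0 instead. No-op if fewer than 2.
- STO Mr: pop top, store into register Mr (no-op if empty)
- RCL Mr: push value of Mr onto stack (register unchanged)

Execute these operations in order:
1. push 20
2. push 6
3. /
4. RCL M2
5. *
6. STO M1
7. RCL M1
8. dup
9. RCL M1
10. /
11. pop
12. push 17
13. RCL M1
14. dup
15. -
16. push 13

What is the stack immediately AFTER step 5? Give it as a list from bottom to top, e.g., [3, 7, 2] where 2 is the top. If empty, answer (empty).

After op 1 (push 20): stack=[20] mem=[0,0,0,0]
After op 2 (push 6): stack=[20,6] mem=[0,0,0,0]
After op 3 (/): stack=[3] mem=[0,0,0,0]
After op 4 (RCL M2): stack=[3,0] mem=[0,0,0,0]
After op 5 (*): stack=[0] mem=[0,0,0,0]

[0]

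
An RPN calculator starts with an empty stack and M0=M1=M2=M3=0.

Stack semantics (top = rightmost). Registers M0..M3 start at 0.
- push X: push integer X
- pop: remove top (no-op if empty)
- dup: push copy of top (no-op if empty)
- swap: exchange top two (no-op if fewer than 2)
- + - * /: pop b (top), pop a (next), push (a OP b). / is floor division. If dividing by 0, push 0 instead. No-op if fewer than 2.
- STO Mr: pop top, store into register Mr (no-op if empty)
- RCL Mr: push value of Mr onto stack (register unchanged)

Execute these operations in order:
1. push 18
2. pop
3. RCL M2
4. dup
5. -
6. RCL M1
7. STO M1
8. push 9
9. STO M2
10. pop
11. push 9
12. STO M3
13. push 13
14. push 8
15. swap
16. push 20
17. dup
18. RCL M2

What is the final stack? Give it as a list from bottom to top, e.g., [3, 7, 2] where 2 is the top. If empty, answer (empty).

Answer: [8, 13, 20, 20, 9]

Derivation:
After op 1 (push 18): stack=[18] mem=[0,0,0,0]
After op 2 (pop): stack=[empty] mem=[0,0,0,0]
After op 3 (RCL M2): stack=[0] mem=[0,0,0,0]
After op 4 (dup): stack=[0,0] mem=[0,0,0,0]
After op 5 (-): stack=[0] mem=[0,0,0,0]
After op 6 (RCL M1): stack=[0,0] mem=[0,0,0,0]
After op 7 (STO M1): stack=[0] mem=[0,0,0,0]
After op 8 (push 9): stack=[0,9] mem=[0,0,0,0]
After op 9 (STO M2): stack=[0] mem=[0,0,9,0]
After op 10 (pop): stack=[empty] mem=[0,0,9,0]
After op 11 (push 9): stack=[9] mem=[0,0,9,0]
After op 12 (STO M3): stack=[empty] mem=[0,0,9,9]
After op 13 (push 13): stack=[13] mem=[0,0,9,9]
After op 14 (push 8): stack=[13,8] mem=[0,0,9,9]
After op 15 (swap): stack=[8,13] mem=[0,0,9,9]
After op 16 (push 20): stack=[8,13,20] mem=[0,0,9,9]
After op 17 (dup): stack=[8,13,20,20] mem=[0,0,9,9]
After op 18 (RCL M2): stack=[8,13,20,20,9] mem=[0,0,9,9]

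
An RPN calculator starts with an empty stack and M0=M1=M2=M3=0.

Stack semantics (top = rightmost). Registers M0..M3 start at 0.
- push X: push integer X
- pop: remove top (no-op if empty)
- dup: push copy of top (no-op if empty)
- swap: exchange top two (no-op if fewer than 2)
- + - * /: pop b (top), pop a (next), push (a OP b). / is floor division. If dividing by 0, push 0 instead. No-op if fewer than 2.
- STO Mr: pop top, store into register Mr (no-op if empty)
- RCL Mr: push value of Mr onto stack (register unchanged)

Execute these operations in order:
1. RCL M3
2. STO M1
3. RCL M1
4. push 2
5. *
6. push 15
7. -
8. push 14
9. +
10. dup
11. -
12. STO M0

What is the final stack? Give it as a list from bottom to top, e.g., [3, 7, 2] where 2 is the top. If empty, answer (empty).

After op 1 (RCL M3): stack=[0] mem=[0,0,0,0]
After op 2 (STO M1): stack=[empty] mem=[0,0,0,0]
After op 3 (RCL M1): stack=[0] mem=[0,0,0,0]
After op 4 (push 2): stack=[0,2] mem=[0,0,0,0]
After op 5 (*): stack=[0] mem=[0,0,0,0]
After op 6 (push 15): stack=[0,15] mem=[0,0,0,0]
After op 7 (-): stack=[-15] mem=[0,0,0,0]
After op 8 (push 14): stack=[-15,14] mem=[0,0,0,0]
After op 9 (+): stack=[-1] mem=[0,0,0,0]
After op 10 (dup): stack=[-1,-1] mem=[0,0,0,0]
After op 11 (-): stack=[0] mem=[0,0,0,0]
After op 12 (STO M0): stack=[empty] mem=[0,0,0,0]

Answer: (empty)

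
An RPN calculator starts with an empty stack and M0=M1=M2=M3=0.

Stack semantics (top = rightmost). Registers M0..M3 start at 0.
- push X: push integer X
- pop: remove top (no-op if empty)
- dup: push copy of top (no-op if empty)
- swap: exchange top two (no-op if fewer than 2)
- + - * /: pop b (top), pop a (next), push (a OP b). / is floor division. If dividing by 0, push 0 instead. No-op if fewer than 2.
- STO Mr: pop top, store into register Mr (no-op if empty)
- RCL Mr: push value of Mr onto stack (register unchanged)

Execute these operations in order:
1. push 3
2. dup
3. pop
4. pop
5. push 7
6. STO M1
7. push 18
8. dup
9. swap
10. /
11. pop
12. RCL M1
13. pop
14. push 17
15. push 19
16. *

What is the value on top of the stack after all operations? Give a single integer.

Answer: 323

Derivation:
After op 1 (push 3): stack=[3] mem=[0,0,0,0]
After op 2 (dup): stack=[3,3] mem=[0,0,0,0]
After op 3 (pop): stack=[3] mem=[0,0,0,0]
After op 4 (pop): stack=[empty] mem=[0,0,0,0]
After op 5 (push 7): stack=[7] mem=[0,0,0,0]
After op 6 (STO M1): stack=[empty] mem=[0,7,0,0]
After op 7 (push 18): stack=[18] mem=[0,7,0,0]
After op 8 (dup): stack=[18,18] mem=[0,7,0,0]
After op 9 (swap): stack=[18,18] mem=[0,7,0,0]
After op 10 (/): stack=[1] mem=[0,7,0,0]
After op 11 (pop): stack=[empty] mem=[0,7,0,0]
After op 12 (RCL M1): stack=[7] mem=[0,7,0,0]
After op 13 (pop): stack=[empty] mem=[0,7,0,0]
After op 14 (push 17): stack=[17] mem=[0,7,0,0]
After op 15 (push 19): stack=[17,19] mem=[0,7,0,0]
After op 16 (*): stack=[323] mem=[0,7,0,0]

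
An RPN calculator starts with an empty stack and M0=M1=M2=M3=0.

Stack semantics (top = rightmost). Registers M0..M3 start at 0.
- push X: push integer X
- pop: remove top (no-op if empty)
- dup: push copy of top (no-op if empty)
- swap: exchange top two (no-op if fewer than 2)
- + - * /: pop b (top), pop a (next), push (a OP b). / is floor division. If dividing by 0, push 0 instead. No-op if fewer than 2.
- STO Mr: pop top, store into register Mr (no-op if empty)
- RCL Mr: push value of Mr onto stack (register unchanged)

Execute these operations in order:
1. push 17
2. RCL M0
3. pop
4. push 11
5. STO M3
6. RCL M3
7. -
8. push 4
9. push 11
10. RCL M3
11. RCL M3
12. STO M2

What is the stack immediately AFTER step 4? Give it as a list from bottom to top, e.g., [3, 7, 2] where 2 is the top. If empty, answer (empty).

After op 1 (push 17): stack=[17] mem=[0,0,0,0]
After op 2 (RCL M0): stack=[17,0] mem=[0,0,0,0]
After op 3 (pop): stack=[17] mem=[0,0,0,0]
After op 4 (push 11): stack=[17,11] mem=[0,0,0,0]

[17, 11]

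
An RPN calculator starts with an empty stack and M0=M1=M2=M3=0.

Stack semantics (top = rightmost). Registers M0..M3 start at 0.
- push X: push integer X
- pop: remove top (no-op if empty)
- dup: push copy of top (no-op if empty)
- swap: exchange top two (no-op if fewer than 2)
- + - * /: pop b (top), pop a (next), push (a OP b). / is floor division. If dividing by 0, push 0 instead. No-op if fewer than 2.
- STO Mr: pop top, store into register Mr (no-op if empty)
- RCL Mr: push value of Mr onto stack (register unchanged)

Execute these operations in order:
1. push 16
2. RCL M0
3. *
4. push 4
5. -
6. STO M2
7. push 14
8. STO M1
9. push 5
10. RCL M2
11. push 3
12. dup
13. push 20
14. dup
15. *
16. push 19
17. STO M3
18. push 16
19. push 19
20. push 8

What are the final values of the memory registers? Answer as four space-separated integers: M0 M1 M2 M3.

Answer: 0 14 -4 19

Derivation:
After op 1 (push 16): stack=[16] mem=[0,0,0,0]
After op 2 (RCL M0): stack=[16,0] mem=[0,0,0,0]
After op 3 (*): stack=[0] mem=[0,0,0,0]
After op 4 (push 4): stack=[0,4] mem=[0,0,0,0]
After op 5 (-): stack=[-4] mem=[0,0,0,0]
After op 6 (STO M2): stack=[empty] mem=[0,0,-4,0]
After op 7 (push 14): stack=[14] mem=[0,0,-4,0]
After op 8 (STO M1): stack=[empty] mem=[0,14,-4,0]
After op 9 (push 5): stack=[5] mem=[0,14,-4,0]
After op 10 (RCL M2): stack=[5,-4] mem=[0,14,-4,0]
After op 11 (push 3): stack=[5,-4,3] mem=[0,14,-4,0]
After op 12 (dup): stack=[5,-4,3,3] mem=[0,14,-4,0]
After op 13 (push 20): stack=[5,-4,3,3,20] mem=[0,14,-4,0]
After op 14 (dup): stack=[5,-4,3,3,20,20] mem=[0,14,-4,0]
After op 15 (*): stack=[5,-4,3,3,400] mem=[0,14,-4,0]
After op 16 (push 19): stack=[5,-4,3,3,400,19] mem=[0,14,-4,0]
After op 17 (STO M3): stack=[5,-4,3,3,400] mem=[0,14,-4,19]
After op 18 (push 16): stack=[5,-4,3,3,400,16] mem=[0,14,-4,19]
After op 19 (push 19): stack=[5,-4,3,3,400,16,19] mem=[0,14,-4,19]
After op 20 (push 8): stack=[5,-4,3,3,400,16,19,8] mem=[0,14,-4,19]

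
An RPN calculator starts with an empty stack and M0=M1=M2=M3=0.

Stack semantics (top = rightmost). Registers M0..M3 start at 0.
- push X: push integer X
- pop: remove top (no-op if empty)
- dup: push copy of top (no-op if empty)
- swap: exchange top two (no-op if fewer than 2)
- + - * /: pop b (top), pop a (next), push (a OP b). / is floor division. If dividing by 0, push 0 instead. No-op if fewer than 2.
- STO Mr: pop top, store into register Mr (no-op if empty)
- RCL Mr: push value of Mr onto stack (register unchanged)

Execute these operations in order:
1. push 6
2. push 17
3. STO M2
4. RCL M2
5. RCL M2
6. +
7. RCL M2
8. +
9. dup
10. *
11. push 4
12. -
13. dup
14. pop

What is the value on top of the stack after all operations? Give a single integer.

Answer: 2597

Derivation:
After op 1 (push 6): stack=[6] mem=[0,0,0,0]
After op 2 (push 17): stack=[6,17] mem=[0,0,0,0]
After op 3 (STO M2): stack=[6] mem=[0,0,17,0]
After op 4 (RCL M2): stack=[6,17] mem=[0,0,17,0]
After op 5 (RCL M2): stack=[6,17,17] mem=[0,0,17,0]
After op 6 (+): stack=[6,34] mem=[0,0,17,0]
After op 7 (RCL M2): stack=[6,34,17] mem=[0,0,17,0]
After op 8 (+): stack=[6,51] mem=[0,0,17,0]
After op 9 (dup): stack=[6,51,51] mem=[0,0,17,0]
After op 10 (*): stack=[6,2601] mem=[0,0,17,0]
After op 11 (push 4): stack=[6,2601,4] mem=[0,0,17,0]
After op 12 (-): stack=[6,2597] mem=[0,0,17,0]
After op 13 (dup): stack=[6,2597,2597] mem=[0,0,17,0]
After op 14 (pop): stack=[6,2597] mem=[0,0,17,0]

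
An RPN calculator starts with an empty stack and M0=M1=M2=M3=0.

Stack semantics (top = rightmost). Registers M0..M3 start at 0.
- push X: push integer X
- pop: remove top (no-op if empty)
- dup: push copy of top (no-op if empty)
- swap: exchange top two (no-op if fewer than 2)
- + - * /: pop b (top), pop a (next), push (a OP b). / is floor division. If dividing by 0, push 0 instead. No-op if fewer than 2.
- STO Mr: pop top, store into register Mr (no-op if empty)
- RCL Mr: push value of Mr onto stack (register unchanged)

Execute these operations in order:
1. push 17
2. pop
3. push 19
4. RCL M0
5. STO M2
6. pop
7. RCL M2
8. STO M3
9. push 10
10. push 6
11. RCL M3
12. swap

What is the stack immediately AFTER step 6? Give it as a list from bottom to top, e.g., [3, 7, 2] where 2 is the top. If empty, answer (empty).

After op 1 (push 17): stack=[17] mem=[0,0,0,0]
After op 2 (pop): stack=[empty] mem=[0,0,0,0]
After op 3 (push 19): stack=[19] mem=[0,0,0,0]
After op 4 (RCL M0): stack=[19,0] mem=[0,0,0,0]
After op 5 (STO M2): stack=[19] mem=[0,0,0,0]
After op 6 (pop): stack=[empty] mem=[0,0,0,0]

(empty)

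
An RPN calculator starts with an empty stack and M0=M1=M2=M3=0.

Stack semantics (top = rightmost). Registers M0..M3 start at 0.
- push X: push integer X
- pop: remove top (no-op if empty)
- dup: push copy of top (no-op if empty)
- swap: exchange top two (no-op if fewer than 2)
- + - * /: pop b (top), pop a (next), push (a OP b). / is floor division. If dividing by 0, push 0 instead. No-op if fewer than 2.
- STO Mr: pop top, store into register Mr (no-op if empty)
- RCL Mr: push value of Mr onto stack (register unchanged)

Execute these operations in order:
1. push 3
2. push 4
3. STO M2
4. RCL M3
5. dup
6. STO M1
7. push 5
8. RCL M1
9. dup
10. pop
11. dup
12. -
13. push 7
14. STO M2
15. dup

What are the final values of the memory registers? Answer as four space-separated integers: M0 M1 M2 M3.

After op 1 (push 3): stack=[3] mem=[0,0,0,0]
After op 2 (push 4): stack=[3,4] mem=[0,0,0,0]
After op 3 (STO M2): stack=[3] mem=[0,0,4,0]
After op 4 (RCL M3): stack=[3,0] mem=[0,0,4,0]
After op 5 (dup): stack=[3,0,0] mem=[0,0,4,0]
After op 6 (STO M1): stack=[3,0] mem=[0,0,4,0]
After op 7 (push 5): stack=[3,0,5] mem=[0,0,4,0]
After op 8 (RCL M1): stack=[3,0,5,0] mem=[0,0,4,0]
After op 9 (dup): stack=[3,0,5,0,0] mem=[0,0,4,0]
After op 10 (pop): stack=[3,0,5,0] mem=[0,0,4,0]
After op 11 (dup): stack=[3,0,5,0,0] mem=[0,0,4,0]
After op 12 (-): stack=[3,0,5,0] mem=[0,0,4,0]
After op 13 (push 7): stack=[3,0,5,0,7] mem=[0,0,4,0]
After op 14 (STO M2): stack=[3,0,5,0] mem=[0,0,7,0]
After op 15 (dup): stack=[3,0,5,0,0] mem=[0,0,7,0]

Answer: 0 0 7 0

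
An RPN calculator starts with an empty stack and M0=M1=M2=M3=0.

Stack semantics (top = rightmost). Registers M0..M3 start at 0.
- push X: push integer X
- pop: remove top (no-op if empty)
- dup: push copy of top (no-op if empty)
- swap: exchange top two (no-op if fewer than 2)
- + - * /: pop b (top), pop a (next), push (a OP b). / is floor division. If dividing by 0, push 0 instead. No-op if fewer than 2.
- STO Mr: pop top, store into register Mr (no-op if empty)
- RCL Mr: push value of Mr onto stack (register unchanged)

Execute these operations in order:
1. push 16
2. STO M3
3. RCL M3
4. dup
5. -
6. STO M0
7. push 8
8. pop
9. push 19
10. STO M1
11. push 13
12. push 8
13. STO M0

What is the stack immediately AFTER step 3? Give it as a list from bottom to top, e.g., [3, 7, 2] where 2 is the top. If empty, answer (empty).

After op 1 (push 16): stack=[16] mem=[0,0,0,0]
After op 2 (STO M3): stack=[empty] mem=[0,0,0,16]
After op 3 (RCL M3): stack=[16] mem=[0,0,0,16]

[16]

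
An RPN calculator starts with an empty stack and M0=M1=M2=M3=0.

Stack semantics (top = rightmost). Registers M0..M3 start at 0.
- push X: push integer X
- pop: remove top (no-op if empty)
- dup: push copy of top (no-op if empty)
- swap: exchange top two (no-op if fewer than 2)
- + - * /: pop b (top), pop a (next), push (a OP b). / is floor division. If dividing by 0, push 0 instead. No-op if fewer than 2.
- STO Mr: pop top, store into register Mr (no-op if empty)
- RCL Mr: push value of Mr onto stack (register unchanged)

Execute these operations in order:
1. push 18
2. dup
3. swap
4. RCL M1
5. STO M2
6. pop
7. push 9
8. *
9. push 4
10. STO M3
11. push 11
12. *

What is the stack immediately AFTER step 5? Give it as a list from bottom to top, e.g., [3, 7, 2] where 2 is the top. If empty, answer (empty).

After op 1 (push 18): stack=[18] mem=[0,0,0,0]
After op 2 (dup): stack=[18,18] mem=[0,0,0,0]
After op 3 (swap): stack=[18,18] mem=[0,0,0,0]
After op 4 (RCL M1): stack=[18,18,0] mem=[0,0,0,0]
After op 5 (STO M2): stack=[18,18] mem=[0,0,0,0]

[18, 18]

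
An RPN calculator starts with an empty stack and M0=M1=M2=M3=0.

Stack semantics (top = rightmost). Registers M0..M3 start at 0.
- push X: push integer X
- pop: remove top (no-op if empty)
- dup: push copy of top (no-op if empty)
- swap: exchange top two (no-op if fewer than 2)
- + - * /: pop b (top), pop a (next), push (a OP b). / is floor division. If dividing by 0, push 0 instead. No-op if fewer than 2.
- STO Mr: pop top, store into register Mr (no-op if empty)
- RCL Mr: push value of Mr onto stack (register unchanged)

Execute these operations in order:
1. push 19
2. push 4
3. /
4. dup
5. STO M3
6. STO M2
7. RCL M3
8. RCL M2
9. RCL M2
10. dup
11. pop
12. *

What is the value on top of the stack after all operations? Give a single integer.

After op 1 (push 19): stack=[19] mem=[0,0,0,0]
After op 2 (push 4): stack=[19,4] mem=[0,0,0,0]
After op 3 (/): stack=[4] mem=[0,0,0,0]
After op 4 (dup): stack=[4,4] mem=[0,0,0,0]
After op 5 (STO M3): stack=[4] mem=[0,0,0,4]
After op 6 (STO M2): stack=[empty] mem=[0,0,4,4]
After op 7 (RCL M3): stack=[4] mem=[0,0,4,4]
After op 8 (RCL M2): stack=[4,4] mem=[0,0,4,4]
After op 9 (RCL M2): stack=[4,4,4] mem=[0,0,4,4]
After op 10 (dup): stack=[4,4,4,4] mem=[0,0,4,4]
After op 11 (pop): stack=[4,4,4] mem=[0,0,4,4]
After op 12 (*): stack=[4,16] mem=[0,0,4,4]

Answer: 16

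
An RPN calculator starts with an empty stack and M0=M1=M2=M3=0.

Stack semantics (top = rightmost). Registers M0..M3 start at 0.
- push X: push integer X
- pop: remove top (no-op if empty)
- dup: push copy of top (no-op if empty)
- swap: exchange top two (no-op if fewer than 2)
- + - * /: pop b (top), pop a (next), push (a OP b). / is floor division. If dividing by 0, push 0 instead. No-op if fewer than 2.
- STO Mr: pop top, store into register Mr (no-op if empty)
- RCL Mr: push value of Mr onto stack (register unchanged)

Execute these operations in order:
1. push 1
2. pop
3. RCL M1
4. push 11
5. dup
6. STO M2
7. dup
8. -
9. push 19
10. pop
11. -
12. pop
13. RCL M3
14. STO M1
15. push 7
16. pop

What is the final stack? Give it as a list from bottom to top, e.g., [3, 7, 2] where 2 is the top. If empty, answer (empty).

After op 1 (push 1): stack=[1] mem=[0,0,0,0]
After op 2 (pop): stack=[empty] mem=[0,0,0,0]
After op 3 (RCL M1): stack=[0] mem=[0,0,0,0]
After op 4 (push 11): stack=[0,11] mem=[0,0,0,0]
After op 5 (dup): stack=[0,11,11] mem=[0,0,0,0]
After op 6 (STO M2): stack=[0,11] mem=[0,0,11,0]
After op 7 (dup): stack=[0,11,11] mem=[0,0,11,0]
After op 8 (-): stack=[0,0] mem=[0,0,11,0]
After op 9 (push 19): stack=[0,0,19] mem=[0,0,11,0]
After op 10 (pop): stack=[0,0] mem=[0,0,11,0]
After op 11 (-): stack=[0] mem=[0,0,11,0]
After op 12 (pop): stack=[empty] mem=[0,0,11,0]
After op 13 (RCL M3): stack=[0] mem=[0,0,11,0]
After op 14 (STO M1): stack=[empty] mem=[0,0,11,0]
After op 15 (push 7): stack=[7] mem=[0,0,11,0]
After op 16 (pop): stack=[empty] mem=[0,0,11,0]

Answer: (empty)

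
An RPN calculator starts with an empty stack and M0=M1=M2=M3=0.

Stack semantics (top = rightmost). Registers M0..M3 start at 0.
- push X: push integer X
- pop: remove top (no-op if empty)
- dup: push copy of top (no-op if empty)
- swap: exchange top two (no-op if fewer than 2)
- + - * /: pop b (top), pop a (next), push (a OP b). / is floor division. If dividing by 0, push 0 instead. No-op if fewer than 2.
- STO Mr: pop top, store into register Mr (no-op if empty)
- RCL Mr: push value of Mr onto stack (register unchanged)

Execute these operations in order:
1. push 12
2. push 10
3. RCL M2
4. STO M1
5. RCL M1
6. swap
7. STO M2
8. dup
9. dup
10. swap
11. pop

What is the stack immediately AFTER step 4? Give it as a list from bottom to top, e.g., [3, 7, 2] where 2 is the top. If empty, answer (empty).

After op 1 (push 12): stack=[12] mem=[0,0,0,0]
After op 2 (push 10): stack=[12,10] mem=[0,0,0,0]
After op 3 (RCL M2): stack=[12,10,0] mem=[0,0,0,0]
After op 4 (STO M1): stack=[12,10] mem=[0,0,0,0]

[12, 10]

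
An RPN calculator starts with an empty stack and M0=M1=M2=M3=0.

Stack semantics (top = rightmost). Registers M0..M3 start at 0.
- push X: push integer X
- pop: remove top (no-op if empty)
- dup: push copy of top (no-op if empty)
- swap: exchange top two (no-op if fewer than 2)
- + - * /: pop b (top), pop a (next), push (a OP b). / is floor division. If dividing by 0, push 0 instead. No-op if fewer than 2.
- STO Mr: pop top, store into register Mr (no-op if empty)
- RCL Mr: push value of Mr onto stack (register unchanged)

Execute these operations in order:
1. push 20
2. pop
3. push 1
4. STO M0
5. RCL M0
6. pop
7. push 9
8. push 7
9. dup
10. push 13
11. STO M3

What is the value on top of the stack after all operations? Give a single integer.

Answer: 7

Derivation:
After op 1 (push 20): stack=[20] mem=[0,0,0,0]
After op 2 (pop): stack=[empty] mem=[0,0,0,0]
After op 3 (push 1): stack=[1] mem=[0,0,0,0]
After op 4 (STO M0): stack=[empty] mem=[1,0,0,0]
After op 5 (RCL M0): stack=[1] mem=[1,0,0,0]
After op 6 (pop): stack=[empty] mem=[1,0,0,0]
After op 7 (push 9): stack=[9] mem=[1,0,0,0]
After op 8 (push 7): stack=[9,7] mem=[1,0,0,0]
After op 9 (dup): stack=[9,7,7] mem=[1,0,0,0]
After op 10 (push 13): stack=[9,7,7,13] mem=[1,0,0,0]
After op 11 (STO M3): stack=[9,7,7] mem=[1,0,0,13]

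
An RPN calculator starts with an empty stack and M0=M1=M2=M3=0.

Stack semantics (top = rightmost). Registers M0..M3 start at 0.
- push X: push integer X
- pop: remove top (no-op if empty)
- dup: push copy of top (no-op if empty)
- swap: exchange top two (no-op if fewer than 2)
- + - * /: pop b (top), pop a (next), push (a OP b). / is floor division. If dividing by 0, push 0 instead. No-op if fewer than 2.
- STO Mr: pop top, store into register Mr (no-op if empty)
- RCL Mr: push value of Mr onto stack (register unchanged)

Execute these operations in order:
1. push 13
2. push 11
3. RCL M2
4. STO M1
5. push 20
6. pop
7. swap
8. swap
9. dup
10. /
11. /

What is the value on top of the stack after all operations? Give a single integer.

After op 1 (push 13): stack=[13] mem=[0,0,0,0]
After op 2 (push 11): stack=[13,11] mem=[0,0,0,0]
After op 3 (RCL M2): stack=[13,11,0] mem=[0,0,0,0]
After op 4 (STO M1): stack=[13,11] mem=[0,0,0,0]
After op 5 (push 20): stack=[13,11,20] mem=[0,0,0,0]
After op 6 (pop): stack=[13,11] mem=[0,0,0,0]
After op 7 (swap): stack=[11,13] mem=[0,0,0,0]
After op 8 (swap): stack=[13,11] mem=[0,0,0,0]
After op 9 (dup): stack=[13,11,11] mem=[0,0,0,0]
After op 10 (/): stack=[13,1] mem=[0,0,0,0]
After op 11 (/): stack=[13] mem=[0,0,0,0]

Answer: 13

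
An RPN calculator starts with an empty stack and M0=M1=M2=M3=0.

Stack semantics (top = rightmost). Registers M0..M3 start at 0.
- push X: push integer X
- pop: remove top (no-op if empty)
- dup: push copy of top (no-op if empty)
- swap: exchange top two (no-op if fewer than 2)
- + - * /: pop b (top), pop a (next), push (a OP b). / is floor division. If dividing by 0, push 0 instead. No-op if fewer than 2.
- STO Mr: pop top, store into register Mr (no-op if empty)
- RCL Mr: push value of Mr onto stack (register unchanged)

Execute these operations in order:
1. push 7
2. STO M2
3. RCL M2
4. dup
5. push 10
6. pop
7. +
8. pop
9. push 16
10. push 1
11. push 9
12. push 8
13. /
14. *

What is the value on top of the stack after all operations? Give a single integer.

Answer: 1

Derivation:
After op 1 (push 7): stack=[7] mem=[0,0,0,0]
After op 2 (STO M2): stack=[empty] mem=[0,0,7,0]
After op 3 (RCL M2): stack=[7] mem=[0,0,7,0]
After op 4 (dup): stack=[7,7] mem=[0,0,7,0]
After op 5 (push 10): stack=[7,7,10] mem=[0,0,7,0]
After op 6 (pop): stack=[7,7] mem=[0,0,7,0]
After op 7 (+): stack=[14] mem=[0,0,7,0]
After op 8 (pop): stack=[empty] mem=[0,0,7,0]
After op 9 (push 16): stack=[16] mem=[0,0,7,0]
After op 10 (push 1): stack=[16,1] mem=[0,0,7,0]
After op 11 (push 9): stack=[16,1,9] mem=[0,0,7,0]
After op 12 (push 8): stack=[16,1,9,8] mem=[0,0,7,0]
After op 13 (/): stack=[16,1,1] mem=[0,0,7,0]
After op 14 (*): stack=[16,1] mem=[0,0,7,0]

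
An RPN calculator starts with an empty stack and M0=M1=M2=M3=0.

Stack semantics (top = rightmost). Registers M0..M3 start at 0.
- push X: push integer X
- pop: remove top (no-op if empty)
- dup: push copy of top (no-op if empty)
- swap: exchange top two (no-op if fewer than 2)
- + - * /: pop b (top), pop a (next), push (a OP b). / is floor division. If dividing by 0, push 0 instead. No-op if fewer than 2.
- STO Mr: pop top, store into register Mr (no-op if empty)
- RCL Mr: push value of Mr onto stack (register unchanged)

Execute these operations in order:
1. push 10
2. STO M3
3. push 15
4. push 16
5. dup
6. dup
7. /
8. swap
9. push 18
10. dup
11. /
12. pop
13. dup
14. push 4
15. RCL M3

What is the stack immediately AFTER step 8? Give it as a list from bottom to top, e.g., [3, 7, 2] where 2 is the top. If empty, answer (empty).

After op 1 (push 10): stack=[10] mem=[0,0,0,0]
After op 2 (STO M3): stack=[empty] mem=[0,0,0,10]
After op 3 (push 15): stack=[15] mem=[0,0,0,10]
After op 4 (push 16): stack=[15,16] mem=[0,0,0,10]
After op 5 (dup): stack=[15,16,16] mem=[0,0,0,10]
After op 6 (dup): stack=[15,16,16,16] mem=[0,0,0,10]
After op 7 (/): stack=[15,16,1] mem=[0,0,0,10]
After op 8 (swap): stack=[15,1,16] mem=[0,0,0,10]

[15, 1, 16]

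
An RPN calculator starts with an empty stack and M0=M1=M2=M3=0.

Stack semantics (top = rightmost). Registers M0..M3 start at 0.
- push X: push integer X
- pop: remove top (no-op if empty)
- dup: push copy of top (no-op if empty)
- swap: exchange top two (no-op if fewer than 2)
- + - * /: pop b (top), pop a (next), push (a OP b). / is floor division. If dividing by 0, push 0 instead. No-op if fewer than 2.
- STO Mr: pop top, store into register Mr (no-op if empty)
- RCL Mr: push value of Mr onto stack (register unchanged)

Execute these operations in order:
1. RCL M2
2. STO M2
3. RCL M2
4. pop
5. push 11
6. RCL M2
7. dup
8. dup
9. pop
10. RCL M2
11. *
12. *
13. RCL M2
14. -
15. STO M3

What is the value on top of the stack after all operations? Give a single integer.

Answer: 11

Derivation:
After op 1 (RCL M2): stack=[0] mem=[0,0,0,0]
After op 2 (STO M2): stack=[empty] mem=[0,0,0,0]
After op 3 (RCL M2): stack=[0] mem=[0,0,0,0]
After op 4 (pop): stack=[empty] mem=[0,0,0,0]
After op 5 (push 11): stack=[11] mem=[0,0,0,0]
After op 6 (RCL M2): stack=[11,0] mem=[0,0,0,0]
After op 7 (dup): stack=[11,0,0] mem=[0,0,0,0]
After op 8 (dup): stack=[11,0,0,0] mem=[0,0,0,0]
After op 9 (pop): stack=[11,0,0] mem=[0,0,0,0]
After op 10 (RCL M2): stack=[11,0,0,0] mem=[0,0,0,0]
After op 11 (*): stack=[11,0,0] mem=[0,0,0,0]
After op 12 (*): stack=[11,0] mem=[0,0,0,0]
After op 13 (RCL M2): stack=[11,0,0] mem=[0,0,0,0]
After op 14 (-): stack=[11,0] mem=[0,0,0,0]
After op 15 (STO M3): stack=[11] mem=[0,0,0,0]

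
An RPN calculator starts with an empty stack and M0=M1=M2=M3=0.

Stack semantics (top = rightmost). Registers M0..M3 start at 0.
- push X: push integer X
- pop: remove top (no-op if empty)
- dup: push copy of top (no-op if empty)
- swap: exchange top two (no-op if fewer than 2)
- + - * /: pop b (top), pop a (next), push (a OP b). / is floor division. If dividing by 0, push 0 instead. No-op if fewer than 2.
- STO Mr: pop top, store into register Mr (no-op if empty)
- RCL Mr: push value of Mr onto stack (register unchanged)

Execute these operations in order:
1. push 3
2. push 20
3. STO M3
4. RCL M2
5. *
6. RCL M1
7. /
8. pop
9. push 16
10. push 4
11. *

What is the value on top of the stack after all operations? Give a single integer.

Answer: 64

Derivation:
After op 1 (push 3): stack=[3] mem=[0,0,0,0]
After op 2 (push 20): stack=[3,20] mem=[0,0,0,0]
After op 3 (STO M3): stack=[3] mem=[0,0,0,20]
After op 4 (RCL M2): stack=[3,0] mem=[0,0,0,20]
After op 5 (*): stack=[0] mem=[0,0,0,20]
After op 6 (RCL M1): stack=[0,0] mem=[0,0,0,20]
After op 7 (/): stack=[0] mem=[0,0,0,20]
After op 8 (pop): stack=[empty] mem=[0,0,0,20]
After op 9 (push 16): stack=[16] mem=[0,0,0,20]
After op 10 (push 4): stack=[16,4] mem=[0,0,0,20]
After op 11 (*): stack=[64] mem=[0,0,0,20]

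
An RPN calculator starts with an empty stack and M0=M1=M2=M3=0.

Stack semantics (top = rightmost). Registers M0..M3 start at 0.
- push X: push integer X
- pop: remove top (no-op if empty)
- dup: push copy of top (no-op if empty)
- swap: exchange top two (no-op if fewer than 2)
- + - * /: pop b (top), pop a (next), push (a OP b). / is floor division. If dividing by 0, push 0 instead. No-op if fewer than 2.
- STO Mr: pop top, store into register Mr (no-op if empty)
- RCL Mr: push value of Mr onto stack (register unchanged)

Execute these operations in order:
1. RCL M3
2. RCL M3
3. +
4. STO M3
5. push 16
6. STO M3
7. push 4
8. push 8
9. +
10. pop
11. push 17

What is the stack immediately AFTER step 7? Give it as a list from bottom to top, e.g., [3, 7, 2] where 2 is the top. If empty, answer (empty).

After op 1 (RCL M3): stack=[0] mem=[0,0,0,0]
After op 2 (RCL M3): stack=[0,0] mem=[0,0,0,0]
After op 3 (+): stack=[0] mem=[0,0,0,0]
After op 4 (STO M3): stack=[empty] mem=[0,0,0,0]
After op 5 (push 16): stack=[16] mem=[0,0,0,0]
After op 6 (STO M3): stack=[empty] mem=[0,0,0,16]
After op 7 (push 4): stack=[4] mem=[0,0,0,16]

[4]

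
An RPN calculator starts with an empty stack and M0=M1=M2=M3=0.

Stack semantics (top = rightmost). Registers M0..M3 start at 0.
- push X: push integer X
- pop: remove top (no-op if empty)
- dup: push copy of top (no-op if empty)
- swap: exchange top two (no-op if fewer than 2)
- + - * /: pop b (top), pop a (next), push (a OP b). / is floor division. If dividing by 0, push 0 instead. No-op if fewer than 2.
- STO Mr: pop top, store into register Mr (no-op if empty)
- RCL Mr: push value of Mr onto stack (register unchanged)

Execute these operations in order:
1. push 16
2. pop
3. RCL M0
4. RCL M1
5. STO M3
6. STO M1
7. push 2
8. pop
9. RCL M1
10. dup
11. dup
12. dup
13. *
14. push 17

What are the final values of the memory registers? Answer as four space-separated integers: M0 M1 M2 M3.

After op 1 (push 16): stack=[16] mem=[0,0,0,0]
After op 2 (pop): stack=[empty] mem=[0,0,0,0]
After op 3 (RCL M0): stack=[0] mem=[0,0,0,0]
After op 4 (RCL M1): stack=[0,0] mem=[0,0,0,0]
After op 5 (STO M3): stack=[0] mem=[0,0,0,0]
After op 6 (STO M1): stack=[empty] mem=[0,0,0,0]
After op 7 (push 2): stack=[2] mem=[0,0,0,0]
After op 8 (pop): stack=[empty] mem=[0,0,0,0]
After op 9 (RCL M1): stack=[0] mem=[0,0,0,0]
After op 10 (dup): stack=[0,0] mem=[0,0,0,0]
After op 11 (dup): stack=[0,0,0] mem=[0,0,0,0]
After op 12 (dup): stack=[0,0,0,0] mem=[0,0,0,0]
After op 13 (*): stack=[0,0,0] mem=[0,0,0,0]
After op 14 (push 17): stack=[0,0,0,17] mem=[0,0,0,0]

Answer: 0 0 0 0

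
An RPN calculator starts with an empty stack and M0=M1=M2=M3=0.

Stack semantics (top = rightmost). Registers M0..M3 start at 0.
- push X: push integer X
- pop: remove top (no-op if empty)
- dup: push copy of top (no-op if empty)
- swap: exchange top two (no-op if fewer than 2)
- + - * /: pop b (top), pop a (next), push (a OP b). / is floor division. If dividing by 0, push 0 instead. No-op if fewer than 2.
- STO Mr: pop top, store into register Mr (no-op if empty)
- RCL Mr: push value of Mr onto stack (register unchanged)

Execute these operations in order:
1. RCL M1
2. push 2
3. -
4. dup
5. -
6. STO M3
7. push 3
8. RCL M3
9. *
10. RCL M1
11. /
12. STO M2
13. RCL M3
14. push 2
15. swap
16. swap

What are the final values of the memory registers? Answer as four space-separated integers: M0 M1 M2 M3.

After op 1 (RCL M1): stack=[0] mem=[0,0,0,0]
After op 2 (push 2): stack=[0,2] mem=[0,0,0,0]
After op 3 (-): stack=[-2] mem=[0,0,0,0]
After op 4 (dup): stack=[-2,-2] mem=[0,0,0,0]
After op 5 (-): stack=[0] mem=[0,0,0,0]
After op 6 (STO M3): stack=[empty] mem=[0,0,0,0]
After op 7 (push 3): stack=[3] mem=[0,0,0,0]
After op 8 (RCL M3): stack=[3,0] mem=[0,0,0,0]
After op 9 (*): stack=[0] mem=[0,0,0,0]
After op 10 (RCL M1): stack=[0,0] mem=[0,0,0,0]
After op 11 (/): stack=[0] mem=[0,0,0,0]
After op 12 (STO M2): stack=[empty] mem=[0,0,0,0]
After op 13 (RCL M3): stack=[0] mem=[0,0,0,0]
After op 14 (push 2): stack=[0,2] mem=[0,0,0,0]
After op 15 (swap): stack=[2,0] mem=[0,0,0,0]
After op 16 (swap): stack=[0,2] mem=[0,0,0,0]

Answer: 0 0 0 0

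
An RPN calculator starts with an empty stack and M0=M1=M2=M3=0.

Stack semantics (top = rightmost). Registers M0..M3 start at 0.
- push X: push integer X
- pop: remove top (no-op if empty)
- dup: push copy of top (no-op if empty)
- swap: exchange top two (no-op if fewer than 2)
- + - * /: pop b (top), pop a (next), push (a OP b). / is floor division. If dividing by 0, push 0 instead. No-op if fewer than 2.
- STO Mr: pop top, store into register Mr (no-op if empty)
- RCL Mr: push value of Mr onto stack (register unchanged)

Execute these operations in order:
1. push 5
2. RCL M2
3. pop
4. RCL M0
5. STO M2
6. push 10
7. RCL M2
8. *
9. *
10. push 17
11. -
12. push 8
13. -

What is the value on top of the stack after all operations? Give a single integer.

Answer: -25

Derivation:
After op 1 (push 5): stack=[5] mem=[0,0,0,0]
After op 2 (RCL M2): stack=[5,0] mem=[0,0,0,0]
After op 3 (pop): stack=[5] mem=[0,0,0,0]
After op 4 (RCL M0): stack=[5,0] mem=[0,0,0,0]
After op 5 (STO M2): stack=[5] mem=[0,0,0,0]
After op 6 (push 10): stack=[5,10] mem=[0,0,0,0]
After op 7 (RCL M2): stack=[5,10,0] mem=[0,0,0,0]
After op 8 (*): stack=[5,0] mem=[0,0,0,0]
After op 9 (*): stack=[0] mem=[0,0,0,0]
After op 10 (push 17): stack=[0,17] mem=[0,0,0,0]
After op 11 (-): stack=[-17] mem=[0,0,0,0]
After op 12 (push 8): stack=[-17,8] mem=[0,0,0,0]
After op 13 (-): stack=[-25] mem=[0,0,0,0]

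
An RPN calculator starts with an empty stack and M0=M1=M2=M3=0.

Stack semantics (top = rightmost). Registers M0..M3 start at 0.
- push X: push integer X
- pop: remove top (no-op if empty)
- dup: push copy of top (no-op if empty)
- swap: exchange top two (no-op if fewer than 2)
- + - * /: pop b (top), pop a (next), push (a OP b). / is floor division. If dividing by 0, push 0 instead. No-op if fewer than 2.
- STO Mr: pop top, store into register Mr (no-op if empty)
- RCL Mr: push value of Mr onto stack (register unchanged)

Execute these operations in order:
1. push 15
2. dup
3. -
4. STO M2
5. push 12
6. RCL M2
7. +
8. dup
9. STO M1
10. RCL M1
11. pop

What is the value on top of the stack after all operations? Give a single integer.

After op 1 (push 15): stack=[15] mem=[0,0,0,0]
After op 2 (dup): stack=[15,15] mem=[0,0,0,0]
After op 3 (-): stack=[0] mem=[0,0,0,0]
After op 4 (STO M2): stack=[empty] mem=[0,0,0,0]
After op 5 (push 12): stack=[12] mem=[0,0,0,0]
After op 6 (RCL M2): stack=[12,0] mem=[0,0,0,0]
After op 7 (+): stack=[12] mem=[0,0,0,0]
After op 8 (dup): stack=[12,12] mem=[0,0,0,0]
After op 9 (STO M1): stack=[12] mem=[0,12,0,0]
After op 10 (RCL M1): stack=[12,12] mem=[0,12,0,0]
After op 11 (pop): stack=[12] mem=[0,12,0,0]

Answer: 12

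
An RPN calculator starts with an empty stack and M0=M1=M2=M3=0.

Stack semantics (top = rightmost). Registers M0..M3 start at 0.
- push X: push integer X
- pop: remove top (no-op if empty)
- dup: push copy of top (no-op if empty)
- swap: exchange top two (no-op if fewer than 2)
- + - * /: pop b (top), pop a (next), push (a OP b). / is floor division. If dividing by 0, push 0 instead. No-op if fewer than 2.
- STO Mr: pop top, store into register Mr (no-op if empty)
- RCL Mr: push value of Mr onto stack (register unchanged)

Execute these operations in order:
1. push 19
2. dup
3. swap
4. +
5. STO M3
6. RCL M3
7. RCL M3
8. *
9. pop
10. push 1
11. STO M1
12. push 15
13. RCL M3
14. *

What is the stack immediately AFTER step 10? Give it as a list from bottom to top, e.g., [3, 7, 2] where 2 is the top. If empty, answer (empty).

After op 1 (push 19): stack=[19] mem=[0,0,0,0]
After op 2 (dup): stack=[19,19] mem=[0,0,0,0]
After op 3 (swap): stack=[19,19] mem=[0,0,0,0]
After op 4 (+): stack=[38] mem=[0,0,0,0]
After op 5 (STO M3): stack=[empty] mem=[0,0,0,38]
After op 6 (RCL M3): stack=[38] mem=[0,0,0,38]
After op 7 (RCL M3): stack=[38,38] mem=[0,0,0,38]
After op 8 (*): stack=[1444] mem=[0,0,0,38]
After op 9 (pop): stack=[empty] mem=[0,0,0,38]
After op 10 (push 1): stack=[1] mem=[0,0,0,38]

[1]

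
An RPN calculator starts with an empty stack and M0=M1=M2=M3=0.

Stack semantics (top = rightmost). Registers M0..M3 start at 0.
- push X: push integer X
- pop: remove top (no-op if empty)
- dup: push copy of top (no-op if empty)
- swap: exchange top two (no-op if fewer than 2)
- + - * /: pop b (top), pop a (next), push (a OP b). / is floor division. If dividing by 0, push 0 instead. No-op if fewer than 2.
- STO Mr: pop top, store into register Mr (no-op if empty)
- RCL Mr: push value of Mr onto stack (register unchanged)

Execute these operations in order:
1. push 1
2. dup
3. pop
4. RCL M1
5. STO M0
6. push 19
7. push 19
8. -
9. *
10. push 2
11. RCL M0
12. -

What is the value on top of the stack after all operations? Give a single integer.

After op 1 (push 1): stack=[1] mem=[0,0,0,0]
After op 2 (dup): stack=[1,1] mem=[0,0,0,0]
After op 3 (pop): stack=[1] mem=[0,0,0,0]
After op 4 (RCL M1): stack=[1,0] mem=[0,0,0,0]
After op 5 (STO M0): stack=[1] mem=[0,0,0,0]
After op 6 (push 19): stack=[1,19] mem=[0,0,0,0]
After op 7 (push 19): stack=[1,19,19] mem=[0,0,0,0]
After op 8 (-): stack=[1,0] mem=[0,0,0,0]
After op 9 (*): stack=[0] mem=[0,0,0,0]
After op 10 (push 2): stack=[0,2] mem=[0,0,0,0]
After op 11 (RCL M0): stack=[0,2,0] mem=[0,0,0,0]
After op 12 (-): stack=[0,2] mem=[0,0,0,0]

Answer: 2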